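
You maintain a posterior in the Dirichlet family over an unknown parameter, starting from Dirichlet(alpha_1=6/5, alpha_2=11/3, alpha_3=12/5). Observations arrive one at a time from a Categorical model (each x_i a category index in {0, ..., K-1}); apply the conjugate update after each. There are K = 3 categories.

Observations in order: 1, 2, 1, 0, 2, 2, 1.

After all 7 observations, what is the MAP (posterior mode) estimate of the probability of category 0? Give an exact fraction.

obs 1: x=1 → posterior Dirichlet(6/5, 14/3, 12/5)
obs 2: x=2 → posterior Dirichlet(6/5, 14/3, 17/5)
obs 3: x=1 → posterior Dirichlet(6/5, 17/3, 17/5)
obs 4: x=0 → posterior Dirichlet(11/5, 17/3, 17/5)
obs 5: x=2 → posterior Dirichlet(11/5, 17/3, 22/5)
obs 6: x=2 → posterior Dirichlet(11/5, 17/3, 27/5)
obs 7: x=1 → posterior Dirichlet(11/5, 20/3, 27/5)

18/169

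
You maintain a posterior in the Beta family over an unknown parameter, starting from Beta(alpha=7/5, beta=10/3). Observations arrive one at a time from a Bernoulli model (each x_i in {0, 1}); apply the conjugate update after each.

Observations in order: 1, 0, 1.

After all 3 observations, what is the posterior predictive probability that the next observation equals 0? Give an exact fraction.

65/116

obs 1: x=1 → posterior Beta(12/5, 10/3)
obs 2: x=0 → posterior Beta(12/5, 13/3)
obs 3: x=1 → posterior Beta(17/5, 13/3)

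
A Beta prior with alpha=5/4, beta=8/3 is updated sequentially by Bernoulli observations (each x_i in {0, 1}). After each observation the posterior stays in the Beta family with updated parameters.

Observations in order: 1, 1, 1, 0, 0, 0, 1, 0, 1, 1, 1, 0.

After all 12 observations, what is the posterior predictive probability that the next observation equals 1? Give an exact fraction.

obs 1: x=1 → posterior Beta(9/4, 8/3)
obs 2: x=1 → posterior Beta(13/4, 8/3)
obs 3: x=1 → posterior Beta(17/4, 8/3)
obs 4: x=0 → posterior Beta(17/4, 11/3)
obs 5: x=0 → posterior Beta(17/4, 14/3)
obs 6: x=0 → posterior Beta(17/4, 17/3)
obs 7: x=1 → posterior Beta(21/4, 17/3)
obs 8: x=0 → posterior Beta(21/4, 20/3)
obs 9: x=1 → posterior Beta(25/4, 20/3)
obs 10: x=1 → posterior Beta(29/4, 20/3)
obs 11: x=1 → posterior Beta(33/4, 20/3)
obs 12: x=0 → posterior Beta(33/4, 23/3)

99/191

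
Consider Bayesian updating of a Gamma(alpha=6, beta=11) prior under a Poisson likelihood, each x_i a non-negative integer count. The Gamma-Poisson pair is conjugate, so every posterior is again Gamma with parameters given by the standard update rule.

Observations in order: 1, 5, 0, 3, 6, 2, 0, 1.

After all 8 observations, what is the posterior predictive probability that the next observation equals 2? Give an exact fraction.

obs 1: x=1 → posterior Gamma(7, 12)
obs 2: x=5 → posterior Gamma(12, 13)
obs 3: x=0 → posterior Gamma(12, 14)
obs 4: x=3 → posterior Gamma(15, 15)
obs 5: x=6 → posterior Gamma(21, 16)
obs 6: x=2 → posterior Gamma(23, 17)
obs 7: x=0 → posterior Gamma(23, 18)
obs 8: x=1 → posterior Gamma(24, 19)

14696288792882540453148885833763/67108864000000000000000000000000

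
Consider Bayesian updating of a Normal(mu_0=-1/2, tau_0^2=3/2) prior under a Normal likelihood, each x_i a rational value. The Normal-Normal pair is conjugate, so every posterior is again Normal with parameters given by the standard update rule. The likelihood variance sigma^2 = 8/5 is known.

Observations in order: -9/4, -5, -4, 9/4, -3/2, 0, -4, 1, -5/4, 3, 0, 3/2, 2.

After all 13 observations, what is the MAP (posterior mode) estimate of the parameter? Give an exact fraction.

-527/844

obs 1: x=-9/4 → posterior Normal(-167/124, 24/31)
obs 2: x=-5 → posterior Normal(-467/184, 12/23)
obs 3: x=-4 → posterior Normal(-707/244, 24/61)
obs 4: x=9/4 → posterior Normal(-143/76, 6/19)
obs 5: x=-3/2 → posterior Normal(-331/182, 24/91)
obs 6: x=0 → posterior Normal(-331/212, 12/53)
obs 7: x=-4 → posterior Normal(-41/22, 24/121)
obs 8: x=1 → posterior Normal(-421/272, 3/17)
obs 9: x=-5/4 → posterior Normal(-917/604, 24/151)
obs 10: x=3 → posterior Normal(-737/664, 12/83)
obs 11: x=0 → posterior Normal(-737/724, 24/181)
obs 12: x=3/2 → posterior Normal(-647/784, 6/49)
obs 13: x=2 → posterior Normal(-527/844, 24/211)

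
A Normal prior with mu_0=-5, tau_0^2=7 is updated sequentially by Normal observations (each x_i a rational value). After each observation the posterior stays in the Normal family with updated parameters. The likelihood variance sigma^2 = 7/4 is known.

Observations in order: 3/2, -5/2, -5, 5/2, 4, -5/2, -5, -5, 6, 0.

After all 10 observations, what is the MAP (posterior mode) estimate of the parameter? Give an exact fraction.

obs 1: x=3/2 → posterior Normal(1/5, 7/5)
obs 2: x=-5/2 → posterior Normal(-1, 7/9)
obs 3: x=-5 → posterior Normal(-29/13, 7/13)
obs 4: x=5/2 → posterior Normal(-19/17, 7/17)
obs 5: x=4 → posterior Normal(-1/7, 1/3)
obs 6: x=-5/2 → posterior Normal(-13/25, 7/25)
obs 7: x=-5 → posterior Normal(-33/29, 7/29)
obs 8: x=-5 → posterior Normal(-53/33, 7/33)
obs 9: x=6 → posterior Normal(-29/37, 7/37)
obs 10: x=0 → posterior Normal(-29/41, 7/41)

-29/41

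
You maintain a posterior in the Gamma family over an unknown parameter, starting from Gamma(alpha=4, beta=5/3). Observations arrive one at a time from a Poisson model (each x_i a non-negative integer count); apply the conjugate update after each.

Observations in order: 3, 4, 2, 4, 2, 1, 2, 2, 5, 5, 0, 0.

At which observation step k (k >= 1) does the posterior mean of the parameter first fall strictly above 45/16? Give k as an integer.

k = 2

obs 1: x=3 → posterior Gamma(7, 8/3)
obs 2: x=4 → posterior Gamma(11, 11/3)
obs 3: x=2 → posterior Gamma(13, 14/3)
obs 4: x=4 → posterior Gamma(17, 17/3)
obs 5: x=2 → posterior Gamma(19, 20/3)
obs 6: x=1 → posterior Gamma(20, 23/3)
obs 7: x=2 → posterior Gamma(22, 26/3)
obs 8: x=2 → posterior Gamma(24, 29/3)
obs 9: x=5 → posterior Gamma(29, 32/3)
obs 10: x=5 → posterior Gamma(34, 35/3)
obs 11: x=0 → posterior Gamma(34, 38/3)
obs 12: x=0 → posterior Gamma(34, 41/3)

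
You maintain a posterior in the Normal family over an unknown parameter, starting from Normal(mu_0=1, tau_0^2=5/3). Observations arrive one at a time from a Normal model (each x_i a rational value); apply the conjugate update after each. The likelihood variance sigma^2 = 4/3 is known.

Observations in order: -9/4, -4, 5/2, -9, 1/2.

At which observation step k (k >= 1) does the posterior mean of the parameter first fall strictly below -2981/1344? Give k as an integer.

k = 4

obs 1: x=-9/4 → posterior Normal(-29/36, 20/27)
obs 2: x=-4 → posterior Normal(-109/56, 10/21)
obs 3: x=5/2 → posterior Normal(-59/76, 20/57)
obs 4: x=-9 → posterior Normal(-239/96, 5/18)
obs 5: x=1/2 → posterior Normal(-229/116, 20/87)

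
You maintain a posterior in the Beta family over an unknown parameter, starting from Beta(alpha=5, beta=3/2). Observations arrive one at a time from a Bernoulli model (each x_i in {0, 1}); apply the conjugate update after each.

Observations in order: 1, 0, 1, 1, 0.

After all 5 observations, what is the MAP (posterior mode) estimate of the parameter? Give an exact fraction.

14/19

obs 1: x=1 → posterior Beta(6, 3/2)
obs 2: x=0 → posterior Beta(6, 5/2)
obs 3: x=1 → posterior Beta(7, 5/2)
obs 4: x=1 → posterior Beta(8, 5/2)
obs 5: x=0 → posterior Beta(8, 7/2)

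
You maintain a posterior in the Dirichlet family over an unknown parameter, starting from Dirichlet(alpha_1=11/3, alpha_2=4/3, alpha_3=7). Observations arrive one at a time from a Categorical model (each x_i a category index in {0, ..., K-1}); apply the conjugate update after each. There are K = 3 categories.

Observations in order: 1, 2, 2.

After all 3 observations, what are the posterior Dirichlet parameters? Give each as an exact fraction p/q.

obs 1: x=1 → posterior Dirichlet(11/3, 7/3, 7)
obs 2: x=2 → posterior Dirichlet(11/3, 7/3, 8)
obs 3: x=2 → posterior Dirichlet(11/3, 7/3, 9)

alpha_1=11/3, alpha_2=7/3, alpha_3=9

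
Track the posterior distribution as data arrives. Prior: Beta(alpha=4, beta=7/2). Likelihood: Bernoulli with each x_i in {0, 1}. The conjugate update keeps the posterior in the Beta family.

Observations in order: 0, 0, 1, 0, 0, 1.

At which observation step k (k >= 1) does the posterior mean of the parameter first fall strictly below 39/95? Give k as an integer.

k = 5

obs 1: x=0 → posterior Beta(4, 9/2)
obs 2: x=0 → posterior Beta(4, 11/2)
obs 3: x=1 → posterior Beta(5, 11/2)
obs 4: x=0 → posterior Beta(5, 13/2)
obs 5: x=0 → posterior Beta(5, 15/2)
obs 6: x=1 → posterior Beta(6, 15/2)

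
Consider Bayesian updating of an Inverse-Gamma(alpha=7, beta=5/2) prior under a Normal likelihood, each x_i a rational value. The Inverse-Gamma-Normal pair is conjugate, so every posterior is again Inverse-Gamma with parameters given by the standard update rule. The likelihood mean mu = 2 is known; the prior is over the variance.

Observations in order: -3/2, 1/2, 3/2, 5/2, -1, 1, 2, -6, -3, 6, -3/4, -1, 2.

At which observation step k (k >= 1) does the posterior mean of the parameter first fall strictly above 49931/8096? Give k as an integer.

obs 1: x=-3/2 → posterior Inverse-Gamma(15/2, 69/8)
obs 2: x=1/2 → posterior Inverse-Gamma(8, 39/4)
obs 3: x=3/2 → posterior Inverse-Gamma(17/2, 79/8)
obs 4: x=5/2 → posterior Inverse-Gamma(9, 10)
obs 5: x=-1 → posterior Inverse-Gamma(19/2, 29/2)
obs 6: x=1 → posterior Inverse-Gamma(10, 15)
obs 7: x=2 → posterior Inverse-Gamma(21/2, 15)
obs 8: x=-6 → posterior Inverse-Gamma(11, 47)
obs 9: x=-3 → posterior Inverse-Gamma(23/2, 119/2)
obs 10: x=6 → posterior Inverse-Gamma(12, 135/2)
obs 11: x=-3/4 → posterior Inverse-Gamma(25/2, 2281/32)
obs 12: x=-1 → posterior Inverse-Gamma(13, 2425/32)
obs 13: x=2 → posterior Inverse-Gamma(27/2, 2425/32)

k = 11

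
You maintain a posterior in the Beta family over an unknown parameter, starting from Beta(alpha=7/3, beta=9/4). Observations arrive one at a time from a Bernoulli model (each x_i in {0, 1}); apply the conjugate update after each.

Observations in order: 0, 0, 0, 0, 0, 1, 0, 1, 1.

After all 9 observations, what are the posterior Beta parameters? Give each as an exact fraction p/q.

obs 1: x=0 → posterior Beta(7/3, 13/4)
obs 2: x=0 → posterior Beta(7/3, 17/4)
obs 3: x=0 → posterior Beta(7/3, 21/4)
obs 4: x=0 → posterior Beta(7/3, 25/4)
obs 5: x=0 → posterior Beta(7/3, 29/4)
obs 6: x=1 → posterior Beta(10/3, 29/4)
obs 7: x=0 → posterior Beta(10/3, 33/4)
obs 8: x=1 → posterior Beta(13/3, 33/4)
obs 9: x=1 → posterior Beta(16/3, 33/4)

alpha=16/3, beta=33/4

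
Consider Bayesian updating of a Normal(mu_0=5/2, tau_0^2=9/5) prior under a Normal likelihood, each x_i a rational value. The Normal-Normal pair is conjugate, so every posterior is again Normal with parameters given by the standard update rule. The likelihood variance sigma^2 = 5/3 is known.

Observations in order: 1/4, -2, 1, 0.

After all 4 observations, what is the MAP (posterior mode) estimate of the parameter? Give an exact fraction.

169/532

obs 1: x=1/4 → posterior Normal(277/208, 45/52)
obs 2: x=-2 → posterior Normal(61/316, 45/79)
obs 3: x=1 → posterior Normal(169/424, 45/106)
obs 4: x=0 → posterior Normal(169/532, 45/133)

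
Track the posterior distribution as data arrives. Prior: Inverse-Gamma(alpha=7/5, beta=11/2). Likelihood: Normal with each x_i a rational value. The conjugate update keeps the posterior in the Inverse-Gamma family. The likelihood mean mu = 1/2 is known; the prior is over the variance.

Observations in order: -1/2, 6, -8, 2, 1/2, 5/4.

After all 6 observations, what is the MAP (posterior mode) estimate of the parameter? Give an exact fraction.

9385/864

obs 1: x=-1/2 → posterior Inverse-Gamma(19/10, 6)
obs 2: x=6 → posterior Inverse-Gamma(12/5, 169/8)
obs 3: x=-8 → posterior Inverse-Gamma(29/10, 229/4)
obs 4: x=2 → posterior Inverse-Gamma(17/5, 467/8)
obs 5: x=1/2 → posterior Inverse-Gamma(39/10, 467/8)
obs 6: x=5/4 → posterior Inverse-Gamma(22/5, 1877/32)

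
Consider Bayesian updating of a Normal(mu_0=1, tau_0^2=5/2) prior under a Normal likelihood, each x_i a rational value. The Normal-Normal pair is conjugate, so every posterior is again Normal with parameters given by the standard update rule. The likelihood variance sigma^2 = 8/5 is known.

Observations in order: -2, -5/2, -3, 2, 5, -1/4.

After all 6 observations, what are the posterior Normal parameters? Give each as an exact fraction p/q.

obs 1: x=-2 → posterior Normal(-34/41, 40/41)
obs 2: x=-5/2 → posterior Normal(-193/132, 20/33)
obs 3: x=-3 → posterior Normal(-49/26, 40/91)
obs 4: x=2 → posterior Normal(-243/232, 10/29)
obs 5: x=5 → posterior Normal(7/282, 40/141)
obs 6: x=-1/4 → posterior Normal(-11/664, 20/83)

mu_0=-11/664, tau_0^2=20/83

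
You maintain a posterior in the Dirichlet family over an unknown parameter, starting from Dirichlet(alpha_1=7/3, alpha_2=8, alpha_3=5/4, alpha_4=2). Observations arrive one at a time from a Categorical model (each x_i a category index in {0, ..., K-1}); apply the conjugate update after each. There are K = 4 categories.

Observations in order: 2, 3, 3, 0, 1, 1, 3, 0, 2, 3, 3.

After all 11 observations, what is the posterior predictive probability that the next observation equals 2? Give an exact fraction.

obs 1: x=2 → posterior Dirichlet(7/3, 8, 9/4, 2)
obs 2: x=3 → posterior Dirichlet(7/3, 8, 9/4, 3)
obs 3: x=3 → posterior Dirichlet(7/3, 8, 9/4, 4)
obs 4: x=0 → posterior Dirichlet(10/3, 8, 9/4, 4)
obs 5: x=1 → posterior Dirichlet(10/3, 9, 9/4, 4)
obs 6: x=1 → posterior Dirichlet(10/3, 10, 9/4, 4)
obs 7: x=3 → posterior Dirichlet(10/3, 10, 9/4, 5)
obs 8: x=0 → posterior Dirichlet(13/3, 10, 9/4, 5)
obs 9: x=2 → posterior Dirichlet(13/3, 10, 13/4, 5)
obs 10: x=3 → posterior Dirichlet(13/3, 10, 13/4, 6)
obs 11: x=3 → posterior Dirichlet(13/3, 10, 13/4, 7)

39/295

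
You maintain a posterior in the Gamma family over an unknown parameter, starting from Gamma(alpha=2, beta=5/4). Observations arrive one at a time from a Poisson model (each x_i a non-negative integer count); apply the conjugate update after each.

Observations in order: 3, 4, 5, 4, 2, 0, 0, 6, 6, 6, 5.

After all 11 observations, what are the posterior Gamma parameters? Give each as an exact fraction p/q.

alpha=43, beta=49/4

obs 1: x=3 → posterior Gamma(5, 9/4)
obs 2: x=4 → posterior Gamma(9, 13/4)
obs 3: x=5 → posterior Gamma(14, 17/4)
obs 4: x=4 → posterior Gamma(18, 21/4)
obs 5: x=2 → posterior Gamma(20, 25/4)
obs 6: x=0 → posterior Gamma(20, 29/4)
obs 7: x=0 → posterior Gamma(20, 33/4)
obs 8: x=6 → posterior Gamma(26, 37/4)
obs 9: x=6 → posterior Gamma(32, 41/4)
obs 10: x=6 → posterior Gamma(38, 45/4)
obs 11: x=5 → posterior Gamma(43, 49/4)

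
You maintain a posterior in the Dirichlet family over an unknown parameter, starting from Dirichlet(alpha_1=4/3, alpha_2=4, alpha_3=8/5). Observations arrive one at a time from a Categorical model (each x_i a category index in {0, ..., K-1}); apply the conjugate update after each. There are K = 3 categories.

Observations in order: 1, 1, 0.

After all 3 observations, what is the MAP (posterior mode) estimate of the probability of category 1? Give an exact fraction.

75/104

obs 1: x=1 → posterior Dirichlet(4/3, 5, 8/5)
obs 2: x=1 → posterior Dirichlet(4/3, 6, 8/5)
obs 3: x=0 → posterior Dirichlet(7/3, 6, 8/5)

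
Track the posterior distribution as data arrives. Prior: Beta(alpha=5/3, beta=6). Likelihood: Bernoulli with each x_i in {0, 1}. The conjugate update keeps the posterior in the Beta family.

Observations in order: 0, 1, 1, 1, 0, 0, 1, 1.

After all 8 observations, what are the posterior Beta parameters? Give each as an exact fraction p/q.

alpha=20/3, beta=9

obs 1: x=0 → posterior Beta(5/3, 7)
obs 2: x=1 → posterior Beta(8/3, 7)
obs 3: x=1 → posterior Beta(11/3, 7)
obs 4: x=1 → posterior Beta(14/3, 7)
obs 5: x=0 → posterior Beta(14/3, 8)
obs 6: x=0 → posterior Beta(14/3, 9)
obs 7: x=1 → posterior Beta(17/3, 9)
obs 8: x=1 → posterior Beta(20/3, 9)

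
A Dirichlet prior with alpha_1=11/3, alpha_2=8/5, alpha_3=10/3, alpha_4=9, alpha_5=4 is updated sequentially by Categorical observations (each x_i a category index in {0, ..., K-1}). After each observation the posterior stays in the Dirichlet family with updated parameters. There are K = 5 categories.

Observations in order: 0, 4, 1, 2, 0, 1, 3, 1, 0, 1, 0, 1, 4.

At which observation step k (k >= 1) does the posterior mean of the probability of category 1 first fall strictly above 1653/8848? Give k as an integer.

k = 12

obs 1: x=0 → posterior Dirichlet(14/3, 8/5, 10/3, 9, 4)
obs 2: x=4 → posterior Dirichlet(14/3, 8/5, 10/3, 9, 5)
obs 3: x=1 → posterior Dirichlet(14/3, 13/5, 10/3, 9, 5)
obs 4: x=2 → posterior Dirichlet(14/3, 13/5, 13/3, 9, 5)
obs 5: x=0 → posterior Dirichlet(17/3, 13/5, 13/3, 9, 5)
obs 6: x=1 → posterior Dirichlet(17/3, 18/5, 13/3, 9, 5)
obs 7: x=3 → posterior Dirichlet(17/3, 18/5, 13/3, 10, 5)
obs 8: x=1 → posterior Dirichlet(17/3, 23/5, 13/3, 10, 5)
obs 9: x=0 → posterior Dirichlet(20/3, 23/5, 13/3, 10, 5)
obs 10: x=1 → posterior Dirichlet(20/3, 28/5, 13/3, 10, 5)
obs 11: x=0 → posterior Dirichlet(23/3, 28/5, 13/3, 10, 5)
obs 12: x=1 → posterior Dirichlet(23/3, 33/5, 13/3, 10, 5)
obs 13: x=4 → posterior Dirichlet(23/3, 33/5, 13/3, 10, 6)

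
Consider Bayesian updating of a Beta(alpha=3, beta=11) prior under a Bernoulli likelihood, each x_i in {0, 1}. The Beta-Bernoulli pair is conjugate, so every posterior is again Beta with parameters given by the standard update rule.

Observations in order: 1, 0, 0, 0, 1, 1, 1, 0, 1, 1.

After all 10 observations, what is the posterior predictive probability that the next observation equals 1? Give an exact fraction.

obs 1: x=1 → posterior Beta(4, 11)
obs 2: x=0 → posterior Beta(4, 12)
obs 3: x=0 → posterior Beta(4, 13)
obs 4: x=0 → posterior Beta(4, 14)
obs 5: x=1 → posterior Beta(5, 14)
obs 6: x=1 → posterior Beta(6, 14)
obs 7: x=1 → posterior Beta(7, 14)
obs 8: x=0 → posterior Beta(7, 15)
obs 9: x=1 → posterior Beta(8, 15)
obs 10: x=1 → posterior Beta(9, 15)

3/8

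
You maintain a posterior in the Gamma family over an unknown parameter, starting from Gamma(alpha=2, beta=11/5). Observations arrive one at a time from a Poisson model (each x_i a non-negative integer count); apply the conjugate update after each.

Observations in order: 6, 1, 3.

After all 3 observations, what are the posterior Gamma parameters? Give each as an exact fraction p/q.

alpha=12, beta=26/5

obs 1: x=6 → posterior Gamma(8, 16/5)
obs 2: x=1 → posterior Gamma(9, 21/5)
obs 3: x=3 → posterior Gamma(12, 26/5)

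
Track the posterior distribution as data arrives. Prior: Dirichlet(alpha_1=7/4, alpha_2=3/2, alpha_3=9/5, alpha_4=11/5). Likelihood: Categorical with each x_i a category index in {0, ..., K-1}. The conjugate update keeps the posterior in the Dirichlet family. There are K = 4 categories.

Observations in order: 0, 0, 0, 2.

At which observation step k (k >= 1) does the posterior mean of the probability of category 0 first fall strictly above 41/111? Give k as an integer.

obs 1: x=0 → posterior Dirichlet(11/4, 3/2, 9/5, 11/5)
obs 2: x=0 → posterior Dirichlet(15/4, 3/2, 9/5, 11/5)
obs 3: x=0 → posterior Dirichlet(19/4, 3/2, 9/5, 11/5)
obs 4: x=2 → posterior Dirichlet(19/4, 3/2, 14/5, 11/5)

k = 2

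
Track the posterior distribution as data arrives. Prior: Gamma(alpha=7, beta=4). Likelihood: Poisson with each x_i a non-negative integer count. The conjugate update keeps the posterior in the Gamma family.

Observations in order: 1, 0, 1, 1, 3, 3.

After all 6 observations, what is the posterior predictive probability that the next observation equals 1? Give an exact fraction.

obs 1: x=1 → posterior Gamma(8, 5)
obs 2: x=0 → posterior Gamma(8, 6)
obs 3: x=1 → posterior Gamma(9, 7)
obs 4: x=1 → posterior Gamma(10, 8)
obs 5: x=3 → posterior Gamma(13, 9)
obs 6: x=3 → posterior Gamma(16, 10)

160000000000000000/505447028499293771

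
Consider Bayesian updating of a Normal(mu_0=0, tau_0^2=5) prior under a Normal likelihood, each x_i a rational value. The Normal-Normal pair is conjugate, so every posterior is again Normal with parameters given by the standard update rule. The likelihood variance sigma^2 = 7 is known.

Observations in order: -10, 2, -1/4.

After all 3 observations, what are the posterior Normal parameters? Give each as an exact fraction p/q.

mu_0=-15/8, tau_0^2=35/22

obs 1: x=-10 → posterior Normal(-25/6, 35/12)
obs 2: x=2 → posterior Normal(-40/17, 35/17)
obs 3: x=-1/4 → posterior Normal(-15/8, 35/22)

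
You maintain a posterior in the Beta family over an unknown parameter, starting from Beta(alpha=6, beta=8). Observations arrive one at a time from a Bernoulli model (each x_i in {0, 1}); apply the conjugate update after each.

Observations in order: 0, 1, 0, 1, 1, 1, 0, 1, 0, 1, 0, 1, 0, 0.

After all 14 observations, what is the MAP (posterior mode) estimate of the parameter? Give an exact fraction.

6/13

obs 1: x=0 → posterior Beta(6, 9)
obs 2: x=1 → posterior Beta(7, 9)
obs 3: x=0 → posterior Beta(7, 10)
obs 4: x=1 → posterior Beta(8, 10)
obs 5: x=1 → posterior Beta(9, 10)
obs 6: x=1 → posterior Beta(10, 10)
obs 7: x=0 → posterior Beta(10, 11)
obs 8: x=1 → posterior Beta(11, 11)
obs 9: x=0 → posterior Beta(11, 12)
obs 10: x=1 → posterior Beta(12, 12)
obs 11: x=0 → posterior Beta(12, 13)
obs 12: x=1 → posterior Beta(13, 13)
obs 13: x=0 → posterior Beta(13, 14)
obs 14: x=0 → posterior Beta(13, 15)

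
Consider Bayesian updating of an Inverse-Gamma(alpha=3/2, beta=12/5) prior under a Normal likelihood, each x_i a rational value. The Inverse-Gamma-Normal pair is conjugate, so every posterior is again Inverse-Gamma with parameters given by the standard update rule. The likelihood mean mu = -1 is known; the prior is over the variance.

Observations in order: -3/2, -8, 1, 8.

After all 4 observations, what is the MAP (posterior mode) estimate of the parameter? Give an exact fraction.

obs 1: x=-3/2 → posterior Inverse-Gamma(2, 101/40)
obs 2: x=-8 → posterior Inverse-Gamma(5/2, 1081/40)
obs 3: x=1 → posterior Inverse-Gamma(3, 1161/40)
obs 4: x=8 → posterior Inverse-Gamma(7/2, 2781/40)

309/20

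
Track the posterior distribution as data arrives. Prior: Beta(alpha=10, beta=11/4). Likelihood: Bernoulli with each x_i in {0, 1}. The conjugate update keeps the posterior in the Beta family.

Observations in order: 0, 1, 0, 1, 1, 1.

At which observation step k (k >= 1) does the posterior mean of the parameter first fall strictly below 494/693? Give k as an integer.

k = 3

obs 1: x=0 → posterior Beta(10, 15/4)
obs 2: x=1 → posterior Beta(11, 15/4)
obs 3: x=0 → posterior Beta(11, 19/4)
obs 4: x=1 → posterior Beta(12, 19/4)
obs 5: x=1 → posterior Beta(13, 19/4)
obs 6: x=1 → posterior Beta(14, 19/4)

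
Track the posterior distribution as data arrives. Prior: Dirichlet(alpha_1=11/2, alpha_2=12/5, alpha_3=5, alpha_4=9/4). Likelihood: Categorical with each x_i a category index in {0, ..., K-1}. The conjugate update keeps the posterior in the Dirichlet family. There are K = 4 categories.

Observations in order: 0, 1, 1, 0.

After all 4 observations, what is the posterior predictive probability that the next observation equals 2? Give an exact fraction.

obs 1: x=0 → posterior Dirichlet(13/2, 12/5, 5, 9/4)
obs 2: x=1 → posterior Dirichlet(13/2, 17/5, 5, 9/4)
obs 3: x=1 → posterior Dirichlet(13/2, 22/5, 5, 9/4)
obs 4: x=0 → posterior Dirichlet(15/2, 22/5, 5, 9/4)

100/383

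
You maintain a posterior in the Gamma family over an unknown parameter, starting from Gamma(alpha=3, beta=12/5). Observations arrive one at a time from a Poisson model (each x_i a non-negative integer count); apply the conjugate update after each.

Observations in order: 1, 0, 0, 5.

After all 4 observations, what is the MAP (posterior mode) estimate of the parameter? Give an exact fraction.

5/4

obs 1: x=1 → posterior Gamma(4, 17/5)
obs 2: x=0 → posterior Gamma(4, 22/5)
obs 3: x=0 → posterior Gamma(4, 27/5)
obs 4: x=5 → posterior Gamma(9, 32/5)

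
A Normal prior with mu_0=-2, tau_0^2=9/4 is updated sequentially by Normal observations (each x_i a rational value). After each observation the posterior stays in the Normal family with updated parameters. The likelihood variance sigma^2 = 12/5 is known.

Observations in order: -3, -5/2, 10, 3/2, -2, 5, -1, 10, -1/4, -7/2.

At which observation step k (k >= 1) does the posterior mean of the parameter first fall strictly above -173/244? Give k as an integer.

k = 3

obs 1: x=-3 → posterior Normal(-77/31, 36/31)
obs 2: x=-5/2 → posterior Normal(-229/92, 18/23)
obs 3: x=10 → posterior Normal(71/122, 36/61)
obs 4: x=3/2 → posterior Normal(29/38, 9/19)
obs 5: x=-2 → posterior Normal(4/13, 36/91)
obs 6: x=5 → posterior Normal(103/106, 18/53)
obs 7: x=-1 → posterior Normal(8/11, 36/121)
obs 8: x=10 → posterior Normal(7/4, 9/34)
obs 9: x=-1/4 → posterior Normal(937/604, 36/151)
obs 10: x=-7/2 → posterior Normal(727/664, 18/83)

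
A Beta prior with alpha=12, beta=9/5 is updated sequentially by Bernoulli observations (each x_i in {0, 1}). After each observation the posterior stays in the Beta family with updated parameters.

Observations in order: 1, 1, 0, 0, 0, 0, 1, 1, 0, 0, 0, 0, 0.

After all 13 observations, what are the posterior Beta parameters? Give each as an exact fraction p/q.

alpha=16, beta=54/5

obs 1: x=1 → posterior Beta(13, 9/5)
obs 2: x=1 → posterior Beta(14, 9/5)
obs 3: x=0 → posterior Beta(14, 14/5)
obs 4: x=0 → posterior Beta(14, 19/5)
obs 5: x=0 → posterior Beta(14, 24/5)
obs 6: x=0 → posterior Beta(14, 29/5)
obs 7: x=1 → posterior Beta(15, 29/5)
obs 8: x=1 → posterior Beta(16, 29/5)
obs 9: x=0 → posterior Beta(16, 34/5)
obs 10: x=0 → posterior Beta(16, 39/5)
obs 11: x=0 → posterior Beta(16, 44/5)
obs 12: x=0 → posterior Beta(16, 49/5)
obs 13: x=0 → posterior Beta(16, 54/5)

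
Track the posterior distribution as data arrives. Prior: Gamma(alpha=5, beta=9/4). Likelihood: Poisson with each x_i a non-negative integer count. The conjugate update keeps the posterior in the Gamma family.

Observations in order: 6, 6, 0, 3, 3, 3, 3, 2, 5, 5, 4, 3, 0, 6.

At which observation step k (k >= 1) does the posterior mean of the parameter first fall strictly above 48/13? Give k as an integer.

obs 1: x=6 → posterior Gamma(11, 13/4)
obs 2: x=6 → posterior Gamma(17, 17/4)
obs 3: x=0 → posterior Gamma(17, 21/4)
obs 4: x=3 → posterior Gamma(20, 25/4)
obs 5: x=3 → posterior Gamma(23, 29/4)
obs 6: x=3 → posterior Gamma(26, 33/4)
obs 7: x=3 → posterior Gamma(29, 37/4)
obs 8: x=2 → posterior Gamma(31, 41/4)
obs 9: x=5 → posterior Gamma(36, 45/4)
obs 10: x=5 → posterior Gamma(41, 49/4)
obs 11: x=4 → posterior Gamma(45, 53/4)
obs 12: x=3 → posterior Gamma(48, 57/4)
obs 13: x=0 → posterior Gamma(48, 61/4)
obs 14: x=6 → posterior Gamma(54, 65/4)

k = 2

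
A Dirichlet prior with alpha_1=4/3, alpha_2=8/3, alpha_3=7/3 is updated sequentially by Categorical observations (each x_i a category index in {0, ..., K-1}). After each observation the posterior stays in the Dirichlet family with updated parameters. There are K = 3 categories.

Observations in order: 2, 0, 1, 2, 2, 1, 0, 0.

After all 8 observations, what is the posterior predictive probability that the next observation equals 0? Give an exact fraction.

obs 1: x=2 → posterior Dirichlet(4/3, 8/3, 10/3)
obs 2: x=0 → posterior Dirichlet(7/3, 8/3, 10/3)
obs 3: x=1 → posterior Dirichlet(7/3, 11/3, 10/3)
obs 4: x=2 → posterior Dirichlet(7/3, 11/3, 13/3)
obs 5: x=2 → posterior Dirichlet(7/3, 11/3, 16/3)
obs 6: x=1 → posterior Dirichlet(7/3, 14/3, 16/3)
obs 7: x=0 → posterior Dirichlet(10/3, 14/3, 16/3)
obs 8: x=0 → posterior Dirichlet(13/3, 14/3, 16/3)

13/43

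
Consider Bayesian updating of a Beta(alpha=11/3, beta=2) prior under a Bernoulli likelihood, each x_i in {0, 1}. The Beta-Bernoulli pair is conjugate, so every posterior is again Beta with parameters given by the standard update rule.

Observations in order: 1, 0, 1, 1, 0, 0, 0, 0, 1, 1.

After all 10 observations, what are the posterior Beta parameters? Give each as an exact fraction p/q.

alpha=26/3, beta=7

obs 1: x=1 → posterior Beta(14/3, 2)
obs 2: x=0 → posterior Beta(14/3, 3)
obs 3: x=1 → posterior Beta(17/3, 3)
obs 4: x=1 → posterior Beta(20/3, 3)
obs 5: x=0 → posterior Beta(20/3, 4)
obs 6: x=0 → posterior Beta(20/3, 5)
obs 7: x=0 → posterior Beta(20/3, 6)
obs 8: x=0 → posterior Beta(20/3, 7)
obs 9: x=1 → posterior Beta(23/3, 7)
obs 10: x=1 → posterior Beta(26/3, 7)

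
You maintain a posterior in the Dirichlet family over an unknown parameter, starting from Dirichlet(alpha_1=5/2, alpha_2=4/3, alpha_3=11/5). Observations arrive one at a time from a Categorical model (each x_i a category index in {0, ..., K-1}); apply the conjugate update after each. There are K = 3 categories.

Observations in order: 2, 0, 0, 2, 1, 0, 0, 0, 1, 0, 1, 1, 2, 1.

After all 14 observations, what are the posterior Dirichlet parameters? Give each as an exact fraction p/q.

alpha_1=17/2, alpha_2=19/3, alpha_3=26/5

obs 1: x=2 → posterior Dirichlet(5/2, 4/3, 16/5)
obs 2: x=0 → posterior Dirichlet(7/2, 4/3, 16/5)
obs 3: x=0 → posterior Dirichlet(9/2, 4/3, 16/5)
obs 4: x=2 → posterior Dirichlet(9/2, 4/3, 21/5)
obs 5: x=1 → posterior Dirichlet(9/2, 7/3, 21/5)
obs 6: x=0 → posterior Dirichlet(11/2, 7/3, 21/5)
obs 7: x=0 → posterior Dirichlet(13/2, 7/3, 21/5)
obs 8: x=0 → posterior Dirichlet(15/2, 7/3, 21/5)
obs 9: x=1 → posterior Dirichlet(15/2, 10/3, 21/5)
obs 10: x=0 → posterior Dirichlet(17/2, 10/3, 21/5)
obs 11: x=1 → posterior Dirichlet(17/2, 13/3, 21/5)
obs 12: x=1 → posterior Dirichlet(17/2, 16/3, 21/5)
obs 13: x=2 → posterior Dirichlet(17/2, 16/3, 26/5)
obs 14: x=1 → posterior Dirichlet(17/2, 19/3, 26/5)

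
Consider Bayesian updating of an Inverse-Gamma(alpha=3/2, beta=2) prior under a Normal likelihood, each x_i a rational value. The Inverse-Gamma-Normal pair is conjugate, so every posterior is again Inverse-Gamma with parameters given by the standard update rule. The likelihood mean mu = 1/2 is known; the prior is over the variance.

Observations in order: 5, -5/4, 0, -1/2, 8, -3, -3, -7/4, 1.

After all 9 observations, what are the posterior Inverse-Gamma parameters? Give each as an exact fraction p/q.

obs 1: x=5 → posterior Inverse-Gamma(2, 97/8)
obs 2: x=-5/4 → posterior Inverse-Gamma(5/2, 437/32)
obs 3: x=0 → posterior Inverse-Gamma(3, 441/32)
obs 4: x=-1/2 → posterior Inverse-Gamma(7/2, 457/32)
obs 5: x=8 → posterior Inverse-Gamma(4, 1357/32)
obs 6: x=-3 → posterior Inverse-Gamma(9/2, 1553/32)
obs 7: x=-3 → posterior Inverse-Gamma(5, 1749/32)
obs 8: x=-7/4 → posterior Inverse-Gamma(11/2, 915/16)
obs 9: x=1 → posterior Inverse-Gamma(6, 917/16)

alpha=6, beta=917/16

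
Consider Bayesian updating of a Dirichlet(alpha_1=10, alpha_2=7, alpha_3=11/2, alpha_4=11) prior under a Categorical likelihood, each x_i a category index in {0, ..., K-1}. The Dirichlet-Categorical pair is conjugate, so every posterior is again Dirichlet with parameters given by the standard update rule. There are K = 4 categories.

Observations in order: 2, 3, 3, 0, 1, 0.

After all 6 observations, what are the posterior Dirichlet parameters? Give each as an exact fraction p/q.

obs 1: x=2 → posterior Dirichlet(10, 7, 13/2, 11)
obs 2: x=3 → posterior Dirichlet(10, 7, 13/2, 12)
obs 3: x=3 → posterior Dirichlet(10, 7, 13/2, 13)
obs 4: x=0 → posterior Dirichlet(11, 7, 13/2, 13)
obs 5: x=1 → posterior Dirichlet(11, 8, 13/2, 13)
obs 6: x=0 → posterior Dirichlet(12, 8, 13/2, 13)

alpha_1=12, alpha_2=8, alpha_3=13/2, alpha_4=13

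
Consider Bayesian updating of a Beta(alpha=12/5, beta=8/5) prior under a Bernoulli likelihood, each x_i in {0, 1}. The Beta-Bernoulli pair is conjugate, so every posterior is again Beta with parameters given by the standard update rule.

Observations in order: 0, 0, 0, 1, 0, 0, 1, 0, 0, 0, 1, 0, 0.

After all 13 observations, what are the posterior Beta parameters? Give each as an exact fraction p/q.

alpha=27/5, beta=58/5

obs 1: x=0 → posterior Beta(12/5, 13/5)
obs 2: x=0 → posterior Beta(12/5, 18/5)
obs 3: x=0 → posterior Beta(12/5, 23/5)
obs 4: x=1 → posterior Beta(17/5, 23/5)
obs 5: x=0 → posterior Beta(17/5, 28/5)
obs 6: x=0 → posterior Beta(17/5, 33/5)
obs 7: x=1 → posterior Beta(22/5, 33/5)
obs 8: x=0 → posterior Beta(22/5, 38/5)
obs 9: x=0 → posterior Beta(22/5, 43/5)
obs 10: x=0 → posterior Beta(22/5, 48/5)
obs 11: x=1 → posterior Beta(27/5, 48/5)
obs 12: x=0 → posterior Beta(27/5, 53/5)
obs 13: x=0 → posterior Beta(27/5, 58/5)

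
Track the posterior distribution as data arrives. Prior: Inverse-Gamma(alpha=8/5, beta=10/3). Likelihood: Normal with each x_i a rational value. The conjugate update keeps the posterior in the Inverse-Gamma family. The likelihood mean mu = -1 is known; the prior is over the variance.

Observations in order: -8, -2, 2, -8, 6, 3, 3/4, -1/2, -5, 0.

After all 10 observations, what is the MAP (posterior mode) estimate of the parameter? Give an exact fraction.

47995/3648

obs 1: x=-8 → posterior Inverse-Gamma(21/10, 167/6)
obs 2: x=-2 → posterior Inverse-Gamma(13/5, 85/3)
obs 3: x=2 → posterior Inverse-Gamma(31/10, 197/6)
obs 4: x=-8 → posterior Inverse-Gamma(18/5, 172/3)
obs 5: x=6 → posterior Inverse-Gamma(41/10, 491/6)
obs 6: x=3 → posterior Inverse-Gamma(23/5, 539/6)
obs 7: x=3/4 → posterior Inverse-Gamma(51/10, 8771/96)
obs 8: x=-1/2 → posterior Inverse-Gamma(28/5, 8783/96)
obs 9: x=-5 → posterior Inverse-Gamma(61/10, 9551/96)
obs 10: x=0 → posterior Inverse-Gamma(33/5, 9599/96)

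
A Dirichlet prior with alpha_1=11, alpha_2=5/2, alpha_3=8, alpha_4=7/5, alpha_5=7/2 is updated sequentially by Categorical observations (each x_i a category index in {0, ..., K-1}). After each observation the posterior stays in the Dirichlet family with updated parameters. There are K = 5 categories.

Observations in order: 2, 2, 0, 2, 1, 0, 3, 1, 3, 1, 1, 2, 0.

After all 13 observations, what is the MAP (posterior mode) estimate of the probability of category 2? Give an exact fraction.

55/172

obs 1: x=2 → posterior Dirichlet(11, 5/2, 9, 7/5, 7/2)
obs 2: x=2 → posterior Dirichlet(11, 5/2, 10, 7/5, 7/2)
obs 3: x=0 → posterior Dirichlet(12, 5/2, 10, 7/5, 7/2)
obs 4: x=2 → posterior Dirichlet(12, 5/2, 11, 7/5, 7/2)
obs 5: x=1 → posterior Dirichlet(12, 7/2, 11, 7/5, 7/2)
obs 6: x=0 → posterior Dirichlet(13, 7/2, 11, 7/5, 7/2)
obs 7: x=3 → posterior Dirichlet(13, 7/2, 11, 12/5, 7/2)
obs 8: x=1 → posterior Dirichlet(13, 9/2, 11, 12/5, 7/2)
obs 9: x=3 → posterior Dirichlet(13, 9/2, 11, 17/5, 7/2)
obs 10: x=1 → posterior Dirichlet(13, 11/2, 11, 17/5, 7/2)
obs 11: x=1 → posterior Dirichlet(13, 13/2, 11, 17/5, 7/2)
obs 12: x=2 → posterior Dirichlet(13, 13/2, 12, 17/5, 7/2)
obs 13: x=0 → posterior Dirichlet(14, 13/2, 12, 17/5, 7/2)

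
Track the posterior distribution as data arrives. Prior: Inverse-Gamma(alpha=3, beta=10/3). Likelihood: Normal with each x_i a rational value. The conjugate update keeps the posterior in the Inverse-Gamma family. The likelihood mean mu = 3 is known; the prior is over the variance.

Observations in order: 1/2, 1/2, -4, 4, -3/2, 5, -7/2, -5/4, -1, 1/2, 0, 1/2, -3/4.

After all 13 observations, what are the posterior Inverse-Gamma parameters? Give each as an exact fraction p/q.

alpha=19/2, beta=4927/48

obs 1: x=1/2 → posterior Inverse-Gamma(7/2, 155/24)
obs 2: x=1/2 → posterior Inverse-Gamma(4, 115/12)
obs 3: x=-4 → posterior Inverse-Gamma(9/2, 409/12)
obs 4: x=4 → posterior Inverse-Gamma(5, 415/12)
obs 5: x=-3/2 → posterior Inverse-Gamma(11/2, 1073/24)
obs 6: x=5 → posterior Inverse-Gamma(6, 1121/24)
obs 7: x=-7/2 → posterior Inverse-Gamma(13/2, 407/6)
obs 8: x=-5/4 → posterior Inverse-Gamma(7, 7379/96)
obs 9: x=-1 → posterior Inverse-Gamma(15/2, 8147/96)
obs 10: x=1/2 → posterior Inverse-Gamma(8, 8447/96)
obs 11: x=0 → posterior Inverse-Gamma(17/2, 8879/96)
obs 12: x=1/2 → posterior Inverse-Gamma(9, 9179/96)
obs 13: x=-3/4 → posterior Inverse-Gamma(19/2, 4927/48)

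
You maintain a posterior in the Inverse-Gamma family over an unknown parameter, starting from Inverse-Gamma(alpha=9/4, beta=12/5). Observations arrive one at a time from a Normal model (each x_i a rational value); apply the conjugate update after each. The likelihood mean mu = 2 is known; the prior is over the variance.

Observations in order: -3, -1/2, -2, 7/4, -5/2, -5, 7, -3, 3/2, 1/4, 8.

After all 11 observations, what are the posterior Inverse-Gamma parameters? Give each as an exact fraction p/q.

alpha=31/4, beta=8427/80

obs 1: x=-3 → posterior Inverse-Gamma(11/4, 149/10)
obs 2: x=-1/2 → posterior Inverse-Gamma(13/4, 721/40)
obs 3: x=-2 → posterior Inverse-Gamma(15/4, 1041/40)
obs 4: x=7/4 → posterior Inverse-Gamma(17/4, 4169/160)
obs 5: x=-5/2 → posterior Inverse-Gamma(19/4, 5789/160)
obs 6: x=-5 → posterior Inverse-Gamma(21/4, 9709/160)
obs 7: x=7 → posterior Inverse-Gamma(23/4, 11709/160)
obs 8: x=-3 → posterior Inverse-Gamma(25/4, 13709/160)
obs 9: x=3/2 → posterior Inverse-Gamma(27/4, 13729/160)
obs 10: x=1/4 → posterior Inverse-Gamma(29/4, 6987/80)
obs 11: x=8 → posterior Inverse-Gamma(31/4, 8427/80)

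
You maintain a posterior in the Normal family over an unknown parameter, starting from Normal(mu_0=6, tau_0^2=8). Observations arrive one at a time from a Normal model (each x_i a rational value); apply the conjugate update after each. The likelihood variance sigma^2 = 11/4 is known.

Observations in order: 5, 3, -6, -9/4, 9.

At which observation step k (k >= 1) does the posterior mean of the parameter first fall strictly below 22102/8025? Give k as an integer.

obs 1: x=5 → posterior Normal(226/43, 88/43)
obs 2: x=3 → posterior Normal(322/75, 88/75)
obs 3: x=-6 → posterior Normal(130/107, 88/107)
obs 4: x=-9/4 → posterior Normal(58/139, 88/139)
obs 5: x=9 → posterior Normal(346/171, 88/171)

k = 3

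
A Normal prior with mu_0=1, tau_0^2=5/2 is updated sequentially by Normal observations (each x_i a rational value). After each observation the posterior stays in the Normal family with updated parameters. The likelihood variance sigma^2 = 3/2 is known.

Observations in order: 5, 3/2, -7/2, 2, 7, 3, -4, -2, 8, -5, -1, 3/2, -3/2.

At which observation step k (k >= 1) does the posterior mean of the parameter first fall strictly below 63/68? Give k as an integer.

obs 1: x=5 → posterior Normal(7/2, 15/16)
obs 2: x=3/2 → posterior Normal(71/26, 15/26)
obs 3: x=-7/2 → posterior Normal(1, 5/12)
obs 4: x=2 → posterior Normal(28/23, 15/46)
obs 5: x=7 → posterior Normal(9/4, 15/56)
obs 6: x=3 → posterior Normal(26/11, 5/22)
obs 7: x=-4 → posterior Normal(29/19, 15/76)
obs 8: x=-2 → posterior Normal(48/43, 15/86)
obs 9: x=8 → posterior Normal(11/6, 5/32)
obs 10: x=-5 → posterior Normal(63/53, 15/106)
obs 11: x=-1 → posterior Normal(1, 15/116)
obs 12: x=3/2 → posterior Normal(131/126, 5/42)
obs 13: x=-3/2 → posterior Normal(29/34, 15/136)

k = 13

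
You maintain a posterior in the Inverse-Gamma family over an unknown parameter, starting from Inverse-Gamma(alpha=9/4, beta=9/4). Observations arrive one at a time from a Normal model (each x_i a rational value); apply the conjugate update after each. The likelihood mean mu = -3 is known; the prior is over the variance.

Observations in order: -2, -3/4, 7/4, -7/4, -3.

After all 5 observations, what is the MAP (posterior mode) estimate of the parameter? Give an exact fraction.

555/184

obs 1: x=-2 → posterior Inverse-Gamma(11/4, 11/4)
obs 2: x=-3/4 → posterior Inverse-Gamma(13/4, 169/32)
obs 3: x=7/4 → posterior Inverse-Gamma(15/4, 265/16)
obs 4: x=-7/4 → posterior Inverse-Gamma(17/4, 555/32)
obs 5: x=-3 → posterior Inverse-Gamma(19/4, 555/32)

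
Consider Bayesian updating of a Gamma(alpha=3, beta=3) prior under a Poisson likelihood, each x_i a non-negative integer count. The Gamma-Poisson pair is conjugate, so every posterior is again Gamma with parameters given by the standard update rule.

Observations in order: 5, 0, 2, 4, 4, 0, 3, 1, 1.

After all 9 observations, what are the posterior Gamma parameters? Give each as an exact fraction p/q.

alpha=23, beta=12

obs 1: x=5 → posterior Gamma(8, 4)
obs 2: x=0 → posterior Gamma(8, 5)
obs 3: x=2 → posterior Gamma(10, 6)
obs 4: x=4 → posterior Gamma(14, 7)
obs 5: x=4 → posterior Gamma(18, 8)
obs 6: x=0 → posterior Gamma(18, 9)
obs 7: x=3 → posterior Gamma(21, 10)
obs 8: x=1 → posterior Gamma(22, 11)
obs 9: x=1 → posterior Gamma(23, 12)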